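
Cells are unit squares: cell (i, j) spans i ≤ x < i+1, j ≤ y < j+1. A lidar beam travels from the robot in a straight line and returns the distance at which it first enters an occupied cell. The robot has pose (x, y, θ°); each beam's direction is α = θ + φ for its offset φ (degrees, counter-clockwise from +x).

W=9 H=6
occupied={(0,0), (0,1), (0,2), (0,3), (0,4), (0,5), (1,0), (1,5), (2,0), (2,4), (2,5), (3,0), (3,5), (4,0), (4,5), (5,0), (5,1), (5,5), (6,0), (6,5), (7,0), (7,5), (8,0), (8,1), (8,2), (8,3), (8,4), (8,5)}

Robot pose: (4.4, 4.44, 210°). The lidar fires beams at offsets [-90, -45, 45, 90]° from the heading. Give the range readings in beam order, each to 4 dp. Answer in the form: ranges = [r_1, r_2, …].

ranges = [0.6466, 1.4494, 3.5614, 2.8175]

beam 1: φ=-90°, α=120°
  direction (-0.5000, 0.8660); cell (4,4); t to first gridline: x 0.8000, y 0.6466 (then +2.0000 / +1.1547)
    (4,5) via y @ 0.6466  # hit
  → r_1 = 0.6466
beam 2: φ=-45°, α=165°
  direction (-0.9659, 0.2588); cell (4,4); t to first gridline: x 0.4141, y 2.1637 (then +1.0353 / +3.8637)
    (3,4) via x @ 0.4141
    (2,4) via x @ 1.4494  # hit
  → r_2 = 1.4494
beam 3: φ=45°, α=255°
  direction (-0.2588, -0.9659); cell (4,4); t to first gridline: x 1.5455, y 0.4555 (then +3.8637 / +1.0353)
    (4,3) via y @ 0.4555
    (4,2) via y @ 1.4908
    (3,2) via x @ 1.5455
    (3,1) via y @ 2.5261
    (3,0) via y @ 3.5614  # hit
  → r_3 = 3.5614
beam 4: φ=90°, α=300°
  direction (0.5000, -0.8660); cell (4,4); t to first gridline: x 1.2000, y 0.5081 (then +2.0000 / +1.1547)
    (4,3) via y @ 0.5081
    (5,3) via x @ 1.2000
    (5,2) via y @ 1.6628
    (5,1) via y @ 2.8175  # hit
  → r_4 = 2.8175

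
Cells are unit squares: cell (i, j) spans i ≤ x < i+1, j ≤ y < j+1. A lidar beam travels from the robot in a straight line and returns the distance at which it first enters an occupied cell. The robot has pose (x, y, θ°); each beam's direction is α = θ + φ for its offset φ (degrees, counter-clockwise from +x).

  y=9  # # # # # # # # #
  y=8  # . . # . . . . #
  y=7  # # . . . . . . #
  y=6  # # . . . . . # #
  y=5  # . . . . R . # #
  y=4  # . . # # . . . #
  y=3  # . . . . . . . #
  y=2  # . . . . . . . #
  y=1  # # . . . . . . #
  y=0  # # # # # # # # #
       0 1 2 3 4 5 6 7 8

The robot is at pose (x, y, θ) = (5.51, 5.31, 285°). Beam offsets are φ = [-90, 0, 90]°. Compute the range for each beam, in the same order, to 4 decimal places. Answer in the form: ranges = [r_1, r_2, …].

ranges = [1.1977, 4.4620, 1.5426]

beam 1: φ=-90°, α=195°
  d=(-0.9659,-0.2588)  start (5,5)  tX=0.5280 tY=1.1977  stride 1/|dx|=1.0353 1/|dy|=3.8637
    cross x-line → (4,5), t=0.5280
    cross y-line → (4,4), t=1.1977 (wall)
  → r_1 = 1.1977
beam 2: φ=0°, α=285°
  d=(0.2588,-0.9659)  start (5,5)  tX=1.8932 tY=0.3209  stride 1/|dx|=3.8637 1/|dy|=1.0353
    cross y-line → (5,4), t=0.3209
    cross y-line → (5,3), t=1.3562
    cross x-line → (6,3), t=1.8932
    cross y-line → (6,2), t=2.3915
    cross y-line → (6,1), t=3.4268
    cross y-line → (6,0), t=4.4620 (wall)
  → r_2 = 4.4620
beam 3: φ=90°, α=15°
  d=(0.9659,0.2588)  start (5,5)  tX=0.5073 tY=2.6660  stride 1/|dx|=1.0353 1/|dy|=3.8637
    cross x-line → (6,5), t=0.5073
    cross x-line → (7,5), t=1.5426 (wall)
  → r_3 = 1.5426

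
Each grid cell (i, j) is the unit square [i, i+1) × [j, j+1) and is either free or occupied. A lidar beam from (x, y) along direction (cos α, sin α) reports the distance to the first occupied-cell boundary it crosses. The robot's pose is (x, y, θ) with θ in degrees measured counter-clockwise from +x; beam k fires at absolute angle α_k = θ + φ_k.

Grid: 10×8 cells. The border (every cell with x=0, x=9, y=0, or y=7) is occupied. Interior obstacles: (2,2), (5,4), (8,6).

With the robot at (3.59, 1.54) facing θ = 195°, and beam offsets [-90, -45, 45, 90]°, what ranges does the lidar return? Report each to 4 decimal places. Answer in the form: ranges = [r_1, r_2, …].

ranges = [5.6526, 0.9200, 0.6235, 0.5590]

beam 1: φ=-90°, α=105°
  cosα=-0.2588 sinα=0.9659 | (3,1) | tMaxX 2.2796 tMaxY 0.4762 | tΔX 3.8637 tΔY 1.0353
    t=0.4762 [y] (3,2)
    t=1.5115 [y] (3,3)
    t=2.2796 [x] (2,3)
    t=2.5468 [y] (2,4)
    t=3.5821 [y] (2,5)
    t=4.6173 [y] (2,6)
    t=5.6526 [y] (2,7) — stop
  → r_1 = 5.6526
beam 2: φ=-45°, α=150°
  cosα=-0.8660 sinα=0.5000 | (3,1) | tMaxX 0.6813 tMaxY 0.9200 | tΔX 1.1547 tΔY 2.0000
    t=0.6813 [x] (2,1)
    t=0.9200 [y] (2,2) — stop
  → r_2 = 0.9200
beam 3: φ=45°, α=240°
  cosα=-0.5000 sinα=-0.8660 | (3,1) | tMaxX 1.1800 tMaxY 0.6235 | tΔX 2.0000 tΔY 1.1547
    t=0.6235 [y] (3,0) — stop
  → r_3 = 0.6235
beam 4: φ=90°, α=285°
  cosα=0.2588 sinα=-0.9659 | (3,1) | tMaxX 1.5841 tMaxY 0.5590 | tΔX 3.8637 tΔY 1.0353
    t=0.5590 [y] (3,0) — stop
  → r_4 = 0.5590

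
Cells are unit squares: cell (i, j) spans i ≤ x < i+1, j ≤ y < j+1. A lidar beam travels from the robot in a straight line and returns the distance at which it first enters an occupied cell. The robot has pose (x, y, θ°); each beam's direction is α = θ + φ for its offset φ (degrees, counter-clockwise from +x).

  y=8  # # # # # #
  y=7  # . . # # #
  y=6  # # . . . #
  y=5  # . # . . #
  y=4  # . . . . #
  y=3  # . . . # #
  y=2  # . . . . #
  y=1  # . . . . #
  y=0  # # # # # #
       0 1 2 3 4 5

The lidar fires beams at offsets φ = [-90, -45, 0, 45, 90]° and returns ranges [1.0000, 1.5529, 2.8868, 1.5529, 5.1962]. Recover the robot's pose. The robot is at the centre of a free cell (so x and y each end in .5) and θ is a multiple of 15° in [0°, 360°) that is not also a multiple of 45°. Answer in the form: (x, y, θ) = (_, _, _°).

(x, y, θ) = (4.5, 5.5, 150°)

Enumerate (i+0.5, j+0.5, θ) over the 23 free cells and 16 admissible headings. For each, cast all 5 beams and compare to the given ranges.
  (1.5, 1.5, 195°): beam 1 = 1.9319 ≠ 1.0000 ✗
  (2.5, 7.5, 120°): beam 1 = 0.5774 ≠ 1.0000 ✗
  (3.5, 2.5, 255°): beam 1 = 2.5882 ≠ 1.0000 ✗
  (2.5, 2.5, 255°): beam 1 = 1.5529 ≠ 1.0000 ✗
  …
  (4.5, 5.5, 150°): r_1=1.0000, r_2=1.5529, r_3=2.8868, r_4=1.5529, r_5=5.1962 — all match ✓
Unique over the lattice → pose = (4.5, 5.5, 150°).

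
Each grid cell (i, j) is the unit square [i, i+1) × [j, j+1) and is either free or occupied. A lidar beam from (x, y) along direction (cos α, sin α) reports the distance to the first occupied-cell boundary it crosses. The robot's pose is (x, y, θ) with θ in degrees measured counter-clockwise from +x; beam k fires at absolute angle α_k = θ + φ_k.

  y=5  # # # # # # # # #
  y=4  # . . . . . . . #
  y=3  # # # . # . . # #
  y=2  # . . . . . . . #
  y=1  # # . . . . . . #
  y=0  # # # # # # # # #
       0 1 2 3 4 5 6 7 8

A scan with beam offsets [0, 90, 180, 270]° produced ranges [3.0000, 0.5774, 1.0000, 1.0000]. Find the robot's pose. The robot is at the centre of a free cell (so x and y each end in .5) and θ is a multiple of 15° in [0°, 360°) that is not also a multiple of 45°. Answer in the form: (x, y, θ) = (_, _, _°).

(x, y, θ) = (2.5, 2.5, 330°)

Enumerate (i+0.5, j+0.5, θ) over the 23 free cells and 16 admissible headings. For each, cast all 4 beams and compare to the given ranges.
  (5.5, 2.5, 255°): beam 1 = 1.5529 ≠ 3.0000 ✗
  (7.5, 1.5, 330°): beam 1 = 0.5774 ≠ 3.0000 ✗
  (6.5, 1.5, 210°): beam 1 = 1.0000 ≠ 3.0000 ✗
  …
  (2.5, 2.5, 330°): r_1=3.0000, r_2=0.5774, r_3=1.0000, r_4=1.0000 — all match ✓
Unique over the lattice → pose = (2.5, 2.5, 330°).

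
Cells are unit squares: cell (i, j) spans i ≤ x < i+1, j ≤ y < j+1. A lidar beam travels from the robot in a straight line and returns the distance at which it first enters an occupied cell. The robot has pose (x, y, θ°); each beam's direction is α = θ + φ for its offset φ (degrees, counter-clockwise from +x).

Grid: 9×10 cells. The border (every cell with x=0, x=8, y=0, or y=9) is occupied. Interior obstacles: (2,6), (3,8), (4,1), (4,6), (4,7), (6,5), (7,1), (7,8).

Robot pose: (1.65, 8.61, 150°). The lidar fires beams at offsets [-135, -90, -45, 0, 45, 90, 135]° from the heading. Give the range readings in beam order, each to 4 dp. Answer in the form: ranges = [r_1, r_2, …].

ranges = [1.3976, 0.4503, 0.4038, 0.7506, 0.6729, 1.3000, 1.6668]

beam 1: φ=-135°, α=15°
  dir = (cos 15°, sin 15°) = (0.9659, 0.2588); from cell (1,8)
  next x-line at t=0.3623, next y-line at t=1.5068; Δt_x=1.0353, Δt_y=3.8637
    x: enter (2,8) at t=0.3623
    x: enter (3,8) at t=1.3976 ← occupied
  → r_1 = 1.3976
beam 2: φ=-90°, α=60°
  dir = (cos 60°, sin 60°) = (0.5000, 0.8660); from cell (1,8)
  next x-line at t=0.7000, next y-line at t=0.4503; Δt_x=2.0000, Δt_y=1.1547
    y: enter (1,9) at t=0.4503 ← occupied
  → r_2 = 0.4503
beam 3: φ=-45°, α=105°
  dir = (cos 105°, sin 105°) = (-0.2588, 0.9659); from cell (1,8)
  next x-line at t=2.5114, next y-line at t=0.4038; Δt_x=3.8637, Δt_y=1.0353
    y: enter (1,9) at t=0.4038 ← occupied
  → r_3 = 0.4038
beam 4: φ=0°, α=150°
  dir = (cos 150°, sin 150°) = (-0.8660, 0.5000); from cell (1,8)
  next x-line at t=0.7506, next y-line at t=0.7800; Δt_x=1.1547, Δt_y=2.0000
    x: enter (0,8) at t=0.7506 ← occupied
  → r_4 = 0.7506
beam 5: φ=45°, α=195°
  dir = (cos 195°, sin 195°) = (-0.9659, -0.2588); from cell (1,8)
  next x-line at t=0.6729, next y-line at t=2.3569; Δt_x=1.0353, Δt_y=3.8637
    x: enter (0,8) at t=0.6729 ← occupied
  → r_5 = 0.6729
beam 6: φ=90°, α=240°
  dir = (cos 240°, sin 240°) = (-0.5000, -0.8660); from cell (1,8)
  next x-line at t=1.3000, next y-line at t=0.7044; Δt_x=2.0000, Δt_y=1.1547
    y: enter (1,7) at t=0.7044
    x: enter (0,7) at t=1.3000 ← occupied
  → r_6 = 1.3000
beam 7: φ=135°, α=285°
  dir = (cos 285°, sin 285°) = (0.2588, -0.9659); from cell (1,8)
  next x-line at t=1.3523, next y-line at t=0.6315; Δt_x=3.8637, Δt_y=1.0353
    y: enter (1,7) at t=0.6315
    x: enter (2,7) at t=1.3523
    y: enter (2,6) at t=1.6668 ← occupied
  → r_7 = 1.6668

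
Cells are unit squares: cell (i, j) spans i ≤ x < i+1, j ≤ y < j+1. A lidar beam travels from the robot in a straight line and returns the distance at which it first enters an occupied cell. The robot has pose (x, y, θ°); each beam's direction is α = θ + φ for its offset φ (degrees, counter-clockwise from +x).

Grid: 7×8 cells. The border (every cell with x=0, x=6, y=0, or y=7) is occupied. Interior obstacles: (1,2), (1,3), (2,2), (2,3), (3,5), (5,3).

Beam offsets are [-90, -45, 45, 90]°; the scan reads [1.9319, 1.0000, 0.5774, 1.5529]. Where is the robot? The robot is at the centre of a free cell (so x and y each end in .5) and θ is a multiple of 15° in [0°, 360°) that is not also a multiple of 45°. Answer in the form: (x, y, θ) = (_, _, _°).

The pose lattice has 24·16 = 384 candidates. Test each by forward raycasting.
  (4.5, 2.5, 60°): beam 1 = 1.7321 ≠ 1.9319 ✗
  (5.5, 5.5, 255°): beam 1 = 1.5529 ≠ 1.9319 ✗
  (1.5, 5.5, 75°): beam 1 = 1.5529 ≠ 1.9319 ✗
  (1.5, 6.5, 60°): beam 1 = 1.7321 ≠ 1.9319 ✗
  (1.5, 6.5, 195°): beam 1 = 0.5176 ≠ 1.9319 ✗
  …
  (4.5, 1.5, 255°): r_1=1.9319, r_2=1.0000, r_3=0.5774, r_4=1.5529 — all match ✓
Only this pose fits every beam.

(x, y, θ) = (4.5, 1.5, 255°)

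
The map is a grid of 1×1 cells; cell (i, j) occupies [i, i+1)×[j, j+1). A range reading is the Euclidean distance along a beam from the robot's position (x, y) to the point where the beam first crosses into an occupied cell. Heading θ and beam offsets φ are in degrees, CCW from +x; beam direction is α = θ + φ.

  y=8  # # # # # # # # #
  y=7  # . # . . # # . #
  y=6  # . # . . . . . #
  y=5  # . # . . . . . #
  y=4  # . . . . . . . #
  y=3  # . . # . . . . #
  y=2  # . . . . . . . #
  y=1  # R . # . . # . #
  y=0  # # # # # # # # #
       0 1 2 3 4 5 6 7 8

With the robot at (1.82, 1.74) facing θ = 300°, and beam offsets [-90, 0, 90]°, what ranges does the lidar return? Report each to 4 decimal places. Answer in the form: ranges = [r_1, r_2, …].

beam 1: φ=-90°, α=210°
  d=(-0.8660,-0.5000)  start (1,1)  tX=0.9469 tY=1.4800  stride 1/|dx|=1.1547 1/|dy|=2.0000
    cross x-line → (0,1), t=0.9469 (wall)
  → r_1 = 0.9469
beam 2: φ=0°, α=300°
  d=(0.5000,-0.8660)  start (1,1)  tX=0.3600 tY=0.8545  stride 1/|dx|=2.0000 1/|dy|=1.1547
    cross x-line → (2,1), t=0.3600
    cross y-line → (2,0), t=0.8545 (wall)
  → r_2 = 0.8545
beam 3: φ=90°, α=30°
  d=(0.8660,0.5000)  start (1,1)  tX=0.2078 tY=0.5200  stride 1/|dx|=1.1547 1/|dy|=2.0000
    cross x-line → (2,1), t=0.2078
    cross y-line → (2,2), t=0.5200
    cross x-line → (3,2), t=1.3625
    cross x-line → (4,2), t=2.5172
    cross y-line → (4,3), t=2.5200
    cross x-line → (5,3), t=3.6719
    cross y-line → (5,4), t=4.5200
    cross x-line → (6,4), t=4.8266
    cross x-line → (7,4), t=5.9813
    cross y-line → (7,5), t=6.5200
    cross x-line → (8,5), t=7.1360 (wall)
  → r_3 = 7.1360

ranges = [0.9469, 0.8545, 7.1360]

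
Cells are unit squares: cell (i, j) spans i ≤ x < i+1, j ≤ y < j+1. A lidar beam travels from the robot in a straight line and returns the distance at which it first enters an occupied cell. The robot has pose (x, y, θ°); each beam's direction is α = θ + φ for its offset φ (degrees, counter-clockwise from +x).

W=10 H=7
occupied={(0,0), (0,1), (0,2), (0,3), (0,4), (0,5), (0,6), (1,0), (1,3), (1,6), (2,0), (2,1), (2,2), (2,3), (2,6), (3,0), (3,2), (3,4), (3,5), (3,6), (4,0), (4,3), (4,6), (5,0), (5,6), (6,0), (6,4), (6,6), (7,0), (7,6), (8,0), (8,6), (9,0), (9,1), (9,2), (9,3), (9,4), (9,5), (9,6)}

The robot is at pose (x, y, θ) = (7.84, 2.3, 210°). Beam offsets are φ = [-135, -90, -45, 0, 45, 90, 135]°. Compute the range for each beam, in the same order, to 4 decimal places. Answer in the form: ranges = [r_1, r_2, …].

beam 1: φ=-135°, α=75°
  cosα=0.2588 sinα=0.9659 | (7,2) | tMaxX 0.6182 tMaxY 0.7247 | tΔX 3.8637 tΔY 1.0353
    t=0.6182 [x] (8,2)
    t=0.7247 [y] (8,3)
    t=1.7600 [y] (8,4)
    t=2.7952 [y] (8,5)
    t=3.8305 [y] (8,6) — stop
  → r_1 = 3.8305
beam 2: φ=-90°, α=120°
  cosα=-0.5000 sinα=0.8660 | (7,2) | tMaxX 1.6800 tMaxY 0.8083 | tΔX 2.0000 tΔY 1.1547
    t=0.8083 [y] (7,3)
    t=1.6800 [x] (6,3)
    t=1.9630 [y] (6,4) — stop
  → r_2 = 1.9630
beam 3: φ=-45°, α=165°
  cosα=-0.9659 sinα=0.2588 | (7,2) | tMaxX 0.8696 tMaxY 2.7046 | tΔX 1.0353 tΔY 3.8637
    t=0.8696 [x] (6,2)
    t=1.9049 [x] (5,2)
    t=2.7046 [y] (5,3)
    t=2.9402 [x] (4,3) — stop
  → r_3 = 2.9402
beam 4: φ=0°, α=210°
  cosα=-0.8660 sinα=-0.5000 | (7,2) | tMaxX 0.9699 tMaxY 0.6000 | tΔX 1.1547 tΔY 2.0000
    t=0.6000 [y] (7,1)
    t=0.9699 [x] (6,1)
    t=2.1246 [x] (5,1)
    t=2.6000 [y] (5,0) — stop
  → r_4 = 2.6000
beam 5: φ=45°, α=255°
  cosα=-0.2588 sinα=-0.9659 | (7,2) | tMaxX 3.2455 tMaxY 0.3106 | tΔX 3.8637 tΔY 1.0353
    t=0.3106 [y] (7,1)
    t=1.3459 [y] (7,0) — stop
  → r_5 = 1.3459
beam 6: φ=90°, α=300°
  cosα=0.5000 sinα=-0.8660 | (7,2) | tMaxX 0.3200 tMaxY 0.3464 | tΔX 2.0000 tΔY 1.1547
    t=0.3200 [x] (8,2)
    t=0.3464 [y] (8,1)
    t=1.5011 [y] (8,0) — stop
  → r_6 = 1.5011
beam 7: φ=135°, α=345°
  cosα=0.9659 sinα=-0.2588 | (7,2) | tMaxX 0.1656 tMaxY 1.1591 | tΔX 1.0353 tΔY 3.8637
    t=0.1656 [x] (8,2)
    t=1.1591 [y] (8,1)
    t=1.2009 [x] (9,1) — stop
  → r_7 = 1.2009

ranges = [3.8305, 1.9630, 2.9402, 2.6000, 1.3459, 1.5011, 1.2009]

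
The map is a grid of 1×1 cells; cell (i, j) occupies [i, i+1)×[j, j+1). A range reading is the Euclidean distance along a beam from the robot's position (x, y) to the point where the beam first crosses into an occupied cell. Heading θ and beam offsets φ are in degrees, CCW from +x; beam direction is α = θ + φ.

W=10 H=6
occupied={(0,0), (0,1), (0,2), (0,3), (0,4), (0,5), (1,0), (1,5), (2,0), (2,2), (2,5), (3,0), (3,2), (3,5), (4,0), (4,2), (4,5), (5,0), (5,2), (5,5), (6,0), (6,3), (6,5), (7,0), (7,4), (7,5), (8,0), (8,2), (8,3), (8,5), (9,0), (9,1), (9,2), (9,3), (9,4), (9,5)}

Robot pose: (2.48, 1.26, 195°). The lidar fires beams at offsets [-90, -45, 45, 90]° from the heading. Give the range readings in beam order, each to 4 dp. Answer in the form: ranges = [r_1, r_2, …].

beam 1: φ=-90°, α=105°
  d=(-0.2588,0.9659)  start (2,1)  tX=1.8546 tY=0.7661  stride 1/|dx|=3.8637 1/|dy|=1.0353
    cross y-line → (2,2), t=0.7661 (wall)
  → r_1 = 0.7661
beam 2: φ=-45°, α=150°
  d=(-0.8660,0.5000)  start (2,1)  tX=0.5543 tY=1.4800  stride 1/|dx|=1.1547 1/|dy|=2.0000
    cross x-line → (1,1), t=0.5543
    cross y-line → (1,2), t=1.4800
    cross x-line → (0,2), t=1.7090 (wall)
  → r_2 = 1.7090
beam 3: φ=45°, α=240°
  d=(-0.5000,-0.8660)  start (2,1)  tX=0.9600 tY=0.3002  stride 1/|dx|=2.0000 1/|dy|=1.1547
    cross y-line → (2,0), t=0.3002 (wall)
  → r_3 = 0.3002
beam 4: φ=90°, α=285°
  d=(0.2588,-0.9659)  start (2,1)  tX=2.0091 tY=0.2692  stride 1/|dx|=3.8637 1/|dy|=1.0353
    cross y-line → (2,0), t=0.2692 (wall)
  → r_4 = 0.2692

ranges = [0.7661, 1.7090, 0.3002, 0.2692]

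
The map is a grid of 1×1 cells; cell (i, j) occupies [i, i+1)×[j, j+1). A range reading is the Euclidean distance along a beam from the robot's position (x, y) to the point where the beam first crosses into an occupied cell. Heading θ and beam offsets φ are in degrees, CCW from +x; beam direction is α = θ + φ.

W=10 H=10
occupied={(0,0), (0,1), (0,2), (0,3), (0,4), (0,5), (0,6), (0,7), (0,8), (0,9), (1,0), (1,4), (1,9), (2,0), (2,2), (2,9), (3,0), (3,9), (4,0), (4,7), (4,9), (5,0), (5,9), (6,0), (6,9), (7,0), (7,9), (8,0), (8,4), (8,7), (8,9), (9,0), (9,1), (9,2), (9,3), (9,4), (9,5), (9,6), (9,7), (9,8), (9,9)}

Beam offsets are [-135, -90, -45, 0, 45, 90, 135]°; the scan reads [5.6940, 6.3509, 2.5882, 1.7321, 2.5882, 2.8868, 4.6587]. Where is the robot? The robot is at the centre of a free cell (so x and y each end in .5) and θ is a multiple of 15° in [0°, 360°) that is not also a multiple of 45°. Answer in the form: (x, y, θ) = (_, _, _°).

The pose lattice has 59·16 = 944 candidates. Test each by forward raycasting.
  (6.5, 7.5, 285°): beam 1 = 3.0000 ≠ 5.6940 ✗
  (5.5, 7.5, 285°): beam 1 = 0.5774 ≠ 5.6940 ✗
  (4.5, 3.5, 60°): beam 1 = 2.5882 ≠ 5.6940 ✗
  (7.5, 3.5, 195°): beam 1 = 1.0000 ≠ 5.6940 ✗
  …
  (4.5, 3.5, 210°): r_1=5.6940, r_2=6.3509, r_3=2.5882, r_4=1.7321, r_5=2.5882, r_6=2.8868, r_7=4.6587 — all match ✓
No second candidate reproduces the full scan.

(x, y, θ) = (4.5, 3.5, 210°)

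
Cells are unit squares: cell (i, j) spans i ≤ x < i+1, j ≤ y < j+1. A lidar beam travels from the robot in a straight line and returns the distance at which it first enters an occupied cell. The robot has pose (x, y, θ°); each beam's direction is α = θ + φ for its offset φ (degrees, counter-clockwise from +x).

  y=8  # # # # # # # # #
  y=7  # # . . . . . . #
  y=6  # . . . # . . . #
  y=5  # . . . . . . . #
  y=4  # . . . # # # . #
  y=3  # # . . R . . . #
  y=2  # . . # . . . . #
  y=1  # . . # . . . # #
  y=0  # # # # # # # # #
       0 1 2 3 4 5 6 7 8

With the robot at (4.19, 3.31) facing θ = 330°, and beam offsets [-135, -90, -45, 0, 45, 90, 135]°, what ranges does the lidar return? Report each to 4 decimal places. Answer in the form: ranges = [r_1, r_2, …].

beam 1: φ=-135°, α=195°
  direction (-0.9659, -0.2588); cell (4,3); t to first gridline: x 0.1967, y 1.1977 (then +1.0353 / +3.8637)
    (3,3) via x @ 0.1967
    (3,2) via y @ 1.1977  # hit
  → r_1 = 1.1977
beam 2: φ=-90°, α=240°
  direction (-0.5000, -0.8660); cell (4,3); t to first gridline: x 0.3800, y 0.3580 (then +2.0000 / +1.1547)
    (4,2) via y @ 0.3580
    (3,2) via x @ 0.3800  # hit
  → r_2 = 0.3800
beam 3: φ=-45°, α=285°
  direction (0.2588, -0.9659); cell (4,3); t to first gridline: x 3.1296, y 0.3209 (then +3.8637 / +1.0353)
    (4,2) via y @ 0.3209
    (4,1) via y @ 1.3562
    (4,0) via y @ 2.3915  # hit
  → r_3 = 2.3915
beam 4: φ=0°, α=330°
  direction (0.8660, -0.5000); cell (4,3); t to first gridline: x 0.9353, y 0.6200 (then +1.1547 / +2.0000)
    (4,2) via y @ 0.6200
    (5,2) via x @ 0.9353
    (6,2) via x @ 2.0900
    (6,1) via y @ 2.6200
    (7,1) via x @ 3.2447  # hit
  → r_4 = 3.2447
beam 5: φ=45°, α=15°
  direction (0.9659, 0.2588); cell (4,3); t to first gridline: x 0.8386, y 2.6660 (then +1.0353 / +3.8637)
    (5,3) via x @ 0.8386
    (6,3) via x @ 1.8738
    (6,4) via y @ 2.6660  # hit
  → r_5 = 2.6660
beam 6: φ=90°, α=60°
  direction (0.5000, 0.8660); cell (4,3); t to first gridline: x 1.6200, y 0.7967 (then +2.0000 / +1.1547)
    (4,4) via y @ 0.7967  # hit
  → r_6 = 0.7967
beam 7: φ=135°, α=105°
  direction (-0.2588, 0.9659); cell (4,3); t to first gridline: x 0.7341, y 0.7143 (then +3.8637 / +1.0353)
    (4,4) via y @ 0.7143  # hit
  → r_7 = 0.7143

ranges = [1.1977, 0.3800, 2.3915, 3.2447, 2.6660, 0.7967, 0.7143]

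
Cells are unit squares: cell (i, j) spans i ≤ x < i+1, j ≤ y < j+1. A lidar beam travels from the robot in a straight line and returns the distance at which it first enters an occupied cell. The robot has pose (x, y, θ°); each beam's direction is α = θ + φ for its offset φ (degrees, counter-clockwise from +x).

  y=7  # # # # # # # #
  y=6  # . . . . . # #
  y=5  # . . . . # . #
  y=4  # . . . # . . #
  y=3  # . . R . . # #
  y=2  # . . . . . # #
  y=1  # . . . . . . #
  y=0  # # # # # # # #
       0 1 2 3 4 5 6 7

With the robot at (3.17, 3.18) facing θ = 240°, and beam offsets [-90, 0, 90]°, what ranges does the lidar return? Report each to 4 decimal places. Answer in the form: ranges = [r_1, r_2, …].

beam 1: φ=-90°, α=150°
  d=(-0.8660,0.5000)  start (3,3)  tX=0.1963 tY=1.6400  stride 1/|dx|=1.1547 1/|dy|=2.0000
    cross x-line → (2,3), t=0.1963
    cross x-line → (1,3), t=1.3510
    cross y-line → (1,4), t=1.6400
    cross x-line → (0,4), t=2.5057 (wall)
  → r_1 = 2.5057
beam 2: φ=0°, α=240°
  d=(-0.5000,-0.8660)  start (3,3)  tX=0.3400 tY=0.2078  stride 1/|dx|=2.0000 1/|dy|=1.1547
    cross y-line → (3,2), t=0.2078
    cross x-line → (2,2), t=0.3400
    cross y-line → (2,1), t=1.3625
    cross x-line → (1,1), t=2.3400
    cross y-line → (1,0), t=2.5172 (wall)
  → r_2 = 2.5172
beam 3: φ=90°, α=330°
  d=(0.8660,-0.5000)  start (3,3)  tX=0.9584 tY=0.3600  stride 1/|dx|=1.1547 1/|dy|=2.0000
    cross y-line → (3,2), t=0.3600
    cross x-line → (4,2), t=0.9584
    cross x-line → (5,2), t=2.1131
    cross y-line → (5,1), t=2.3600
    cross x-line → (6,1), t=3.2678
    cross y-line → (6,0), t=4.3600 (wall)
  → r_3 = 4.3600

ranges = [2.5057, 2.5172, 4.3600]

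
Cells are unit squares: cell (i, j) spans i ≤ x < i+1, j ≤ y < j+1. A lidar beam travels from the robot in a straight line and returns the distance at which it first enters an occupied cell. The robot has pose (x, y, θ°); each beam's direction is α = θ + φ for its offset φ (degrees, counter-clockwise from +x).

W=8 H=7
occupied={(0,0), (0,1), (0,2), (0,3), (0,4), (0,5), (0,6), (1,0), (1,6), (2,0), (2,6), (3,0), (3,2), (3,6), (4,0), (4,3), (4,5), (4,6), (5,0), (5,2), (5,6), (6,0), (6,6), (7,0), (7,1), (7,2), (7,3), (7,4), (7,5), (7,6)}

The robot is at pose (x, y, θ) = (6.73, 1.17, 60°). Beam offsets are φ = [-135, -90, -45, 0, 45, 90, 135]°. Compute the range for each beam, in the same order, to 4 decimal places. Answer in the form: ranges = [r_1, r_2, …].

ranges = [0.1760, 0.3118, 0.2795, 0.5400, 5.0004, 1.6600, 0.6568]

beam 1: φ=-135°, α=285°
  direction (0.2588, -0.9659); cell (6,1); t to first gridline: x 1.0432, y 0.1760 (then +3.8637 / +1.0353)
    (6,0) via y @ 0.1760  # hit
  → r_1 = 0.1760
beam 2: φ=-90°, α=330°
  direction (0.8660, -0.5000); cell (6,1); t to first gridline: x 0.3118, y 0.3400 (then +1.1547 / +2.0000)
    (7,1) via x @ 0.3118  # hit
  → r_2 = 0.3118
beam 3: φ=-45°, α=15°
  direction (0.9659, 0.2588); cell (6,1); t to first gridline: x 0.2795, y 3.2069 (then +1.0353 / +3.8637)
    (7,1) via x @ 0.2795  # hit
  → r_3 = 0.2795
beam 4: φ=0°, α=60°
  direction (0.5000, 0.8660); cell (6,1); t to first gridline: x 0.5400, y 0.9584 (then +2.0000 / +1.1547)
    (7,1) via x @ 0.5400  # hit
  → r_4 = 0.5400
beam 5: φ=45°, α=105°
  direction (-0.2588, 0.9659); cell (6,1); t to first gridline: x 2.8205, y 0.8593 (then +3.8637 / +1.0353)
    (6,2) via y @ 0.8593
    (6,3) via y @ 1.8946
    (5,3) via x @ 2.8205
    (5,4) via y @ 2.9298
    (5,5) via y @ 3.9651
    (5,6) via y @ 5.0004  # hit
  → r_5 = 5.0004
beam 6: φ=90°, α=150°
  direction (-0.8660, 0.5000); cell (6,1); t to first gridline: x 0.8429, y 1.6600 (then +1.1547 / +2.0000)
    (5,1) via x @ 0.8429
    (5,2) via y @ 1.6600  # hit
  → r_6 = 1.6600
beam 7: φ=135°, α=195°
  direction (-0.9659, -0.2588); cell (6,1); t to first gridline: x 0.7558, y 0.6568 (then +1.0353 / +3.8637)
    (6,0) via y @ 0.6568  # hit
  → r_7 = 0.6568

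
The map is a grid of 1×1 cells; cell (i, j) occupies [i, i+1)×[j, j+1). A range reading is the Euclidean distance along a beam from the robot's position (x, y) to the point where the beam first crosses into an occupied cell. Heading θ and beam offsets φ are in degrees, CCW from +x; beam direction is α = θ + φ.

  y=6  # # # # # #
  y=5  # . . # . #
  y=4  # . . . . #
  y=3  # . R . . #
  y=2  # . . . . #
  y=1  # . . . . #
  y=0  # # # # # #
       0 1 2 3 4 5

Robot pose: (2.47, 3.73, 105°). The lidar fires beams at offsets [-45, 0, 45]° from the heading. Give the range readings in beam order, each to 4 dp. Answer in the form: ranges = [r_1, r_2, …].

beam 1: φ=-45°, α=60°
  direction (0.5000, 0.8660); cell (2,3); t to first gridline: x 1.0600, y 0.3118 (then +2.0000 / +1.1547)
    (2,4) via y @ 0.3118
    (3,4) via x @ 1.0600
    (3,5) via y @ 1.4665  # hit
  → r_1 = 1.4665
beam 2: φ=0°, α=105°
  direction (-0.2588, 0.9659); cell (2,3); t to first gridline: x 1.8159, y 0.2795 (then +3.8637 / +1.0353)
    (2,4) via y @ 0.2795
    (2,5) via y @ 1.3148
    (1,5) via x @ 1.8159
    (1,6) via y @ 2.3501  # hit
  → r_2 = 2.3501
beam 3: φ=45°, α=150°
  direction (-0.8660, 0.5000); cell (2,3); t to first gridline: x 0.5427, y 0.5400 (then +1.1547 / +2.0000)
    (2,4) via y @ 0.5400
    (1,4) via x @ 0.5427
    (0,4) via x @ 1.6974  # hit
  → r_3 = 1.6974

ranges = [1.4665, 2.3501, 1.6974]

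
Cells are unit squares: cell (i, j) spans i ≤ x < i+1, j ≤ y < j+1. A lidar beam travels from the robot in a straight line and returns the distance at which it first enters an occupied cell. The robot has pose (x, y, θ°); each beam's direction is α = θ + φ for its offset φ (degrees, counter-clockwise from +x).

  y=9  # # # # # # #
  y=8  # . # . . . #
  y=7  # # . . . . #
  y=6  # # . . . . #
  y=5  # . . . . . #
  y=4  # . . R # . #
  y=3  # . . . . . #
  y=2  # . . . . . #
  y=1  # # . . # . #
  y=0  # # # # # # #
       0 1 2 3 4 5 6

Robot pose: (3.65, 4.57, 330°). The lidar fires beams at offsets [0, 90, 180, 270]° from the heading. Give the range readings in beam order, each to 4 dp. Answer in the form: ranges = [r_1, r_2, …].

ranges = [0.4041, 4.7000, 2.8600, 3.3000]

beam 1: φ=0°, α=330°
  cosα=0.8660 sinα=-0.5000 | (3,4) | tMaxX 0.4041 tMaxY 1.1400 | tΔX 1.1547 tΔY 2.0000
    t=0.4041 [x] (4,4) — stop
  → r_1 = 0.4041
beam 2: φ=90°, α=60°
  cosα=0.5000 sinα=0.8660 | (3,4) | tMaxX 0.7000 tMaxY 0.4965 | tΔX 2.0000 tΔY 1.1547
    t=0.4965 [y] (3,5)
    t=0.7000 [x] (4,5)
    t=1.6512 [y] (4,6)
    t=2.7000 [x] (5,6)
    t=2.8059 [y] (5,7)
    t=3.9606 [y] (5,8)
    t=4.7000 [x] (6,8) — stop
  → r_2 = 4.7000
beam 3: φ=180°, α=150°
  cosα=-0.8660 sinα=0.5000 | (3,4) | tMaxX 0.7506 tMaxY 0.8600 | tΔX 1.1547 tΔY 2.0000
    t=0.7506 [x] (2,4)
    t=0.8600 [y] (2,5)
    t=1.9053 [x] (1,5)
    t=2.8600 [y] (1,6) — stop
  → r_3 = 2.8600
beam 4: φ=270°, α=240°
  cosα=-0.5000 sinα=-0.8660 | (3,4) | tMaxX 1.3000 tMaxY 0.6582 | tΔX 2.0000 tΔY 1.1547
    t=0.6582 [y] (3,3)
    t=1.3000 [x] (2,3)
    t=1.8129 [y] (2,2)
    t=2.9676 [y] (2,1)
    t=3.3000 [x] (1,1) — stop
  → r_4 = 3.3000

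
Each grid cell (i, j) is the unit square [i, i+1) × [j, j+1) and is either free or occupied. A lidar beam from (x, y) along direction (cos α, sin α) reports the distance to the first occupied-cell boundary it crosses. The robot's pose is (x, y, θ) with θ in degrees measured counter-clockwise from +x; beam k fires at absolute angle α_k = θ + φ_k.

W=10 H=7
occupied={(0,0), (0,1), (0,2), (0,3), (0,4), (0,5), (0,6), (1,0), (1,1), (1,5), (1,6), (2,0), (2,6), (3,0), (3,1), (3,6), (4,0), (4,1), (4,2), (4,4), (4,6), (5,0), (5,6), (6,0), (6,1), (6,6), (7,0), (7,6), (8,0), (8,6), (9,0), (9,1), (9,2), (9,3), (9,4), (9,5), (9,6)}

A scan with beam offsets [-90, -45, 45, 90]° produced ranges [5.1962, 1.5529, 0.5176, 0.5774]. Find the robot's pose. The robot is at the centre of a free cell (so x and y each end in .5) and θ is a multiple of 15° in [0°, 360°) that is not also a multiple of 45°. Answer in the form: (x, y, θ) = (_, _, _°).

The pose lattice has 33·16 = 528 candidates. Test each by forward raycasting.
  (2.5, 2.5, 105°): beam 1 = 1.5529 ≠ 5.1962 ✗
  (8.5, 2.5, 60°): beam 1 = 0.5774 ≠ 5.1962 ✗
  (5.5, 5.5, 150°): beam 1 = 0.5774 ≠ 5.1962 ✗
  …
  (8.5, 1.5, 210°): r_1=5.1962, r_2=1.5529, r_3=0.5176, r_4=0.5774 — all match ✓
No second candidate reproduces the full scan.

(x, y, θ) = (8.5, 1.5, 210°)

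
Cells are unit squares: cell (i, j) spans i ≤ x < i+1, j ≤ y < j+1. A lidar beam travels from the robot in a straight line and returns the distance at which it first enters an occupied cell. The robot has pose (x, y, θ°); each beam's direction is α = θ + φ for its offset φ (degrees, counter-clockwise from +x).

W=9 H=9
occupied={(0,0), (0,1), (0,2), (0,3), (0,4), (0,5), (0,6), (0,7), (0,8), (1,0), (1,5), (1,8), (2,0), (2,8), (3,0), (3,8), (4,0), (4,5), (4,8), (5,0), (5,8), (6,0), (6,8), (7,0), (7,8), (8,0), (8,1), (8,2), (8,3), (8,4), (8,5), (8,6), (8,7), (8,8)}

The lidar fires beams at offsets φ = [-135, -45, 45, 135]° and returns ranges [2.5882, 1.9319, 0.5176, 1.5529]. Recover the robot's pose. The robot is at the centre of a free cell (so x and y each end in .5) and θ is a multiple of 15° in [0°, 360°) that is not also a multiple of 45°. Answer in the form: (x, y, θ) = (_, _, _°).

(x, y, θ) = (7.5, 6.5, 330°)

Candidates: 47 free-cell centres × 16 headings = 752 poses. Raycast each; keep the one whose scan matches to 4 dp.
  (6.5, 4.5, 255°): beam 1 = 4.0415 ≠ 2.5882 ✗
  (3.5, 5.5, 150°): beam 1 = 0.5176 ≠ 2.5882 ✗
  (7.5, 4.5, 30°): beam 1 = 3.6235 ≠ 2.5882 ✗
  (1.5, 7.5, 30°): beam 1 = 1.5529 ≠ 2.5882 ✗
  …
  (7.5, 6.5, 330°): r_1=2.5882, r_2=1.9319, r_3=0.5176, r_4=1.5529 — all match ✓
No second candidate reproduces the full scan.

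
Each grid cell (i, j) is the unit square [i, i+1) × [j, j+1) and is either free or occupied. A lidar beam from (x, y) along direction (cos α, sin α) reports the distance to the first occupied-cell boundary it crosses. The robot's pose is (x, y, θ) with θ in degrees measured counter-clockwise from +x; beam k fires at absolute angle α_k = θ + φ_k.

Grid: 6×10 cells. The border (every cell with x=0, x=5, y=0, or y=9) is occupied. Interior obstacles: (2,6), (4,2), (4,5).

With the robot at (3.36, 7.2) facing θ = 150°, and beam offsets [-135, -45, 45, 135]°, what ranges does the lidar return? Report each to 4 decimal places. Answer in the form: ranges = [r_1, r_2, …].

ranges = [1.6979, 1.8635, 0.7727, 4.3482]

beam 1: φ=-135°, α=15°
  dir = (cos 15°, sin 15°) = (0.9659, 0.2588); from cell (3,7)
  next x-line at t=0.6626, next y-line at t=3.0910; Δt_x=1.0353, Δt_y=3.8637
    x: enter (4,7) at t=0.6626
    x: enter (5,7) at t=1.6979 ← occupied
  → r_1 = 1.6979
beam 2: φ=-45°, α=105°
  dir = (cos 105°, sin 105°) = (-0.2588, 0.9659); from cell (3,7)
  next x-line at t=1.3909, next y-line at t=0.8282; Δt_x=3.8637, Δt_y=1.0353
    y: enter (3,8) at t=0.8282
    x: enter (2,8) at t=1.3909
    y: enter (2,9) at t=1.8635 ← occupied
  → r_2 = 1.8635
beam 3: φ=45°, α=195°
  dir = (cos 195°, sin 195°) = (-0.9659, -0.2588); from cell (3,7)
  next x-line at t=0.3727, next y-line at t=0.7727; Δt_x=1.0353, Δt_y=3.8637
    x: enter (2,7) at t=0.3727
    y: enter (2,6) at t=0.7727 ← occupied
  → r_3 = 0.7727
beam 4: φ=135°, α=285°
  dir = (cos 285°, sin 285°) = (0.2588, -0.9659); from cell (3,7)
  next x-line at t=2.4728, next y-line at t=0.2071; Δt_x=3.8637, Δt_y=1.0353
    y: enter (3,6) at t=0.2071
    y: enter (3,5) at t=1.2423
    y: enter (3,4) at t=2.2776
    x: enter (4,4) at t=2.4728
    y: enter (4,3) at t=3.3129
    y: enter (4,2) at t=4.3482 ← occupied
  → r_4 = 4.3482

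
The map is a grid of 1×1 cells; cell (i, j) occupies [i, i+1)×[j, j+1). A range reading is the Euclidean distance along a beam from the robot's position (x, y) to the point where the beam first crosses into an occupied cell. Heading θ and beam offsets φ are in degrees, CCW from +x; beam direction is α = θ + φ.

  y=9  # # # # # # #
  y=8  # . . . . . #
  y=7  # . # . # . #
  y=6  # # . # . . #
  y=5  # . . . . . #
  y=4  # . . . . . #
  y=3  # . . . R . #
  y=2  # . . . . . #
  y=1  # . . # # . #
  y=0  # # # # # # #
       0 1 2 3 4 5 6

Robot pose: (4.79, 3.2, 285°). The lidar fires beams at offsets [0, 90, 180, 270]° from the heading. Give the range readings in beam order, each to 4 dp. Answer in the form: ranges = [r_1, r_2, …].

ranges = [2.2776, 1.2527, 3.0523, 3.9237]

beam 1: φ=0°, α=285°
  d=(0.2588,-0.9659)  start (4,3)  tX=0.8114 tY=0.2071  stride 1/|dx|=3.8637 1/|dy|=1.0353
    cross y-line → (4,2), t=0.2071
    cross x-line → (5,2), t=0.8114
    cross y-line → (5,1), t=1.2423
    cross y-line → (5,0), t=2.2776 (wall)
  → r_1 = 2.2776
beam 2: φ=90°, α=15°
  d=(0.9659,0.2588)  start (4,3)  tX=0.2174 tY=3.0910  stride 1/|dx|=1.0353 1/|dy|=3.8637
    cross x-line → (5,3), t=0.2174
    cross x-line → (6,3), t=1.2527 (wall)
  → r_2 = 1.2527
beam 3: φ=180°, α=105°
  d=(-0.2588,0.9659)  start (4,3)  tX=3.0523 tY=0.8282  stride 1/|dx|=3.8637 1/|dy|=1.0353
    cross y-line → (4,4), t=0.8282
    cross y-line → (4,5), t=1.8635
    cross y-line → (4,6), t=2.8988
    cross x-line → (3,6), t=3.0523 (wall)
  → r_3 = 3.0523
beam 4: φ=270°, α=195°
  d=(-0.9659,-0.2588)  start (4,3)  tX=0.8179 tY=0.7727  stride 1/|dx|=1.0353 1/|dy|=3.8637
    cross y-line → (4,2), t=0.7727
    cross x-line → (3,2), t=0.8179
    cross x-line → (2,2), t=1.8531
    cross x-line → (1,2), t=2.8884
    cross x-line → (0,2), t=3.9237 (wall)
  → r_4 = 3.9237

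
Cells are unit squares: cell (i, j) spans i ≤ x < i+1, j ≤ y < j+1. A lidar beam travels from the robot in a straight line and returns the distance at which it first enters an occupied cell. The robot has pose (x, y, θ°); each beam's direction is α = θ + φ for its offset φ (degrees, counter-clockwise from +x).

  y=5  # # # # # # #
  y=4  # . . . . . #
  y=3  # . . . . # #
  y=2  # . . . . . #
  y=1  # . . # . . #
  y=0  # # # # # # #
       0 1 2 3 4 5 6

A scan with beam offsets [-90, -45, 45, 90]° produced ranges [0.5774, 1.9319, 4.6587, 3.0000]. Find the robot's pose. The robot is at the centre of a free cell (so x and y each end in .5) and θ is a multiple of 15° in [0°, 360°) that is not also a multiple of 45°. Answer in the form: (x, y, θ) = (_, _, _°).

(x, y, θ) = (1.5, 3.5, 300°)

Candidates: 18 free-cell centres × 16 headings = 288 poses. Raycast each; keep the one whose scan matches to 4 dp.
  (2.5, 4.5, 165°): beam 1 = 0.5176 ≠ 0.5774 ✗
  (2.5, 4.5, 105°): beam 1 = 1.9319 ≠ 0.5774 ✗
  (5.5, 4.5, 150°): beam 2 = 0.5176 ≠ 1.9319 ✗
  (5.5, 1.5, 105°): beam 1 = 0.5176 ≠ 0.5774 ✗
  …
  (1.5, 3.5, 300°): r_1=0.5774, r_2=1.9319, r_3=4.6587, r_4=3.0000 — all match ✓
Unique over the lattice → pose = (1.5, 3.5, 300°).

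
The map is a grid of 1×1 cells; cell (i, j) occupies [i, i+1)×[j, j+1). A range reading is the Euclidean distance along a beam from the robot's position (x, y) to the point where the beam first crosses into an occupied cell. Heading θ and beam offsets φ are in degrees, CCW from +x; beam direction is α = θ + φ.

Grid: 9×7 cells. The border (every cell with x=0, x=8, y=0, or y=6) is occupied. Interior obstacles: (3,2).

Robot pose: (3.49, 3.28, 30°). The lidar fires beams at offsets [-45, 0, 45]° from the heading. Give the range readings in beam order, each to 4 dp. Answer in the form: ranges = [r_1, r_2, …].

ranges = [4.6691, 5.2077, 2.8160]

beam 1: φ=-45°, α=345°
  cosα=0.9659 sinα=-0.2588 | (3,3) | tMaxX 0.5280 tMaxY 1.0818 | tΔX 1.0353 tΔY 3.8637
    t=0.5280 [x] (4,3)
    t=1.0818 [y] (4,2)
    t=1.5633 [x] (5,2)
    t=2.5985 [x] (6,2)
    t=3.6338 [x] (7,2)
    t=4.6691 [x] (8,2) — stop
  → r_1 = 4.6691
beam 2: φ=0°, α=30°
  cosα=0.8660 sinα=0.5000 | (3,3) | tMaxX 0.5889 tMaxY 1.4400 | tΔX 1.1547 tΔY 2.0000
    t=0.5889 [x] (4,3)
    t=1.4400 [y] (4,4)
    t=1.7436 [x] (5,4)
    t=2.8983 [x] (6,4)
    t=3.4400 [y] (6,5)
    t=4.0530 [x] (7,5)
    t=5.2077 [x] (8,5) — stop
  → r_2 = 5.2077
beam 3: φ=45°, α=75°
  cosα=0.2588 sinα=0.9659 | (3,3) | tMaxX 1.9705 tMaxY 0.7454 | tΔX 3.8637 tΔY 1.0353
    t=0.7454 [y] (3,4)
    t=1.7807 [y] (3,5)
    t=1.9705 [x] (4,5)
    t=2.8160 [y] (4,6) — stop
  → r_3 = 2.8160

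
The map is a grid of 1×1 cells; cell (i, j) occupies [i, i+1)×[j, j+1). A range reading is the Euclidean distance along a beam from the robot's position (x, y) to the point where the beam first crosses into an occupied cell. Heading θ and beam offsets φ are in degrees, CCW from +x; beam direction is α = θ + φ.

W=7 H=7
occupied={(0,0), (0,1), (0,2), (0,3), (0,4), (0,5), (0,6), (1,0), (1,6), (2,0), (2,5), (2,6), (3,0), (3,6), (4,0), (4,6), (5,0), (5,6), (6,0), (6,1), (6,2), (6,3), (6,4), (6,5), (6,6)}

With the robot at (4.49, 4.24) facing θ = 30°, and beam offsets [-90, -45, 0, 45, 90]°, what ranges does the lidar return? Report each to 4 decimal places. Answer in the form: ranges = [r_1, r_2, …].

ranges = [3.0200, 1.5633, 1.7436, 1.8221, 2.0323]

beam 1: φ=-90°, α=300°
  d=(0.5000,-0.8660)  start (4,4)  tX=1.0200 tY=0.2771  stride 1/|dx|=2.0000 1/|dy|=1.1547
    cross y-line → (4,3), t=0.2771
    cross x-line → (5,3), t=1.0200
    cross y-line → (5,2), t=1.4318
    cross y-line → (5,1), t=2.5865
    cross x-line → (6,1), t=3.0200 (wall)
  → r_1 = 3.0200
beam 2: φ=-45°, α=345°
  d=(0.9659,-0.2588)  start (4,4)  tX=0.5280 tY=0.9273  stride 1/|dx|=1.0353 1/|dy|=3.8637
    cross x-line → (5,4), t=0.5280
    cross y-line → (5,3), t=0.9273
    cross x-line → (6,3), t=1.5633 (wall)
  → r_2 = 1.5633
beam 3: φ=0°, α=30°
  d=(0.8660,0.5000)  start (4,4)  tX=0.5889 tY=1.5200  stride 1/|dx|=1.1547 1/|dy|=2.0000
    cross x-line → (5,4), t=0.5889
    cross y-line → (5,5), t=1.5200
    cross x-line → (6,5), t=1.7436 (wall)
  → r_3 = 1.7436
beam 4: φ=45°, α=75°
  d=(0.2588,0.9659)  start (4,4)  tX=1.9705 tY=0.7868  stride 1/|dx|=3.8637 1/|dy|=1.0353
    cross y-line → (4,5), t=0.7868
    cross y-line → (4,6), t=1.8221 (wall)
  → r_4 = 1.8221
beam 5: φ=90°, α=120°
  d=(-0.5000,0.8660)  start (4,4)  tX=0.9800 tY=0.8776  stride 1/|dx|=2.0000 1/|dy|=1.1547
    cross y-line → (4,5), t=0.8776
    cross x-line → (3,5), t=0.9800
    cross y-line → (3,6), t=2.0323 (wall)
  → r_5 = 2.0323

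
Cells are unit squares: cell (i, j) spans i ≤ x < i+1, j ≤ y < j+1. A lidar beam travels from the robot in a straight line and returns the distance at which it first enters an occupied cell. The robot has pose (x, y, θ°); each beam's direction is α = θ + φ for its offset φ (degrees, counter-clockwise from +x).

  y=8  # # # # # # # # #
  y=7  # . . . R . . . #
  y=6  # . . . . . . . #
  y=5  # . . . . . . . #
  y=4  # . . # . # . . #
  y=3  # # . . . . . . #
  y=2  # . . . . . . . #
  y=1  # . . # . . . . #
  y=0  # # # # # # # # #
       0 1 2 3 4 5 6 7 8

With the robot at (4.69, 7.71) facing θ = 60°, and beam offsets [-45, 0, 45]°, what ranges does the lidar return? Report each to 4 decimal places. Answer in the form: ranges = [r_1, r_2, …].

beam 1: φ=-45°, α=15°
  dir = (cos 15°, sin 15°) = (0.9659, 0.2588); from cell (4,7)
  next x-line at t=0.3209, next y-line at t=1.1205; Δt_x=1.0353, Δt_y=3.8637
    x: enter (5,7) at t=0.3209
    y: enter (5,8) at t=1.1205 ← occupied
  → r_1 = 1.1205
beam 2: φ=0°, α=60°
  dir = (cos 60°, sin 60°) = (0.5000, 0.8660); from cell (4,7)
  next x-line at t=0.6200, next y-line at t=0.3349; Δt_x=2.0000, Δt_y=1.1547
    y: enter (4,8) at t=0.3349 ← occupied
  → r_2 = 0.3349
beam 3: φ=45°, α=105°
  dir = (cos 105°, sin 105°) = (-0.2588, 0.9659); from cell (4,7)
  next x-line at t=2.6660, next y-line at t=0.3002; Δt_x=3.8637, Δt_y=1.0353
    y: enter (4,8) at t=0.3002 ← occupied
  → r_3 = 0.3002

ranges = [1.1205, 0.3349, 0.3002]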